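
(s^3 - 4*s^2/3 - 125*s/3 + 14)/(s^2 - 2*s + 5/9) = 3*(s^2 - s - 42)/(3*s - 5)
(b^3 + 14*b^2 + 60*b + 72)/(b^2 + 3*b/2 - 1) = 2*(b^2 + 12*b + 36)/(2*b - 1)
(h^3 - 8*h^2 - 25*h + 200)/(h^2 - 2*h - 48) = (h^2 - 25)/(h + 6)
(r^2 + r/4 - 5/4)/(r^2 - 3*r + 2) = (r + 5/4)/(r - 2)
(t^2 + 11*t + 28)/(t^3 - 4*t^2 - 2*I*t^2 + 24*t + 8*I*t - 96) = (t^2 + 11*t + 28)/(t^3 - 2*t^2*(2 + I) + 8*t*(3 + I) - 96)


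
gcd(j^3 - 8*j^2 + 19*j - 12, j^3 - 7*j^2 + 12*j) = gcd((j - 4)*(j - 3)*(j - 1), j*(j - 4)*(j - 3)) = j^2 - 7*j + 12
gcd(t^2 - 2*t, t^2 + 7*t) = t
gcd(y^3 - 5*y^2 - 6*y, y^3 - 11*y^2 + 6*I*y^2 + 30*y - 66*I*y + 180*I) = y - 6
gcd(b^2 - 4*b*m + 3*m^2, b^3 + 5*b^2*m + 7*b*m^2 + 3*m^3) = 1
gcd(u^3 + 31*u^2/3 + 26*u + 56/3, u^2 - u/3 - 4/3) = 1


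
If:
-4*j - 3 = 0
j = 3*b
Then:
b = -1/4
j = -3/4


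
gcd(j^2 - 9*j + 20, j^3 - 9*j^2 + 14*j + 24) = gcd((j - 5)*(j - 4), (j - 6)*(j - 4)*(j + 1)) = j - 4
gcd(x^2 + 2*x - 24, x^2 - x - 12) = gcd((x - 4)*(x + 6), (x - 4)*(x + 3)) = x - 4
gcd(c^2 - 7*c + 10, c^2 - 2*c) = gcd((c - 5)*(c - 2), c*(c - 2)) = c - 2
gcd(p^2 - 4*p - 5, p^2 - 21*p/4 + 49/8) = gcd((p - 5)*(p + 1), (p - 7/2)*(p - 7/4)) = 1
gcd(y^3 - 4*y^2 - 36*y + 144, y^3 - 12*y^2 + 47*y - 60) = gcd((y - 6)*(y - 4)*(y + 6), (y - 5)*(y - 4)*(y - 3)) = y - 4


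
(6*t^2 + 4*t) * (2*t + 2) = 12*t^3 + 20*t^2 + 8*t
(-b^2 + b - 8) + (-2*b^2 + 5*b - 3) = -3*b^2 + 6*b - 11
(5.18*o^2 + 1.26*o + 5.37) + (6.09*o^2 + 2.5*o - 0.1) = 11.27*o^2 + 3.76*o + 5.27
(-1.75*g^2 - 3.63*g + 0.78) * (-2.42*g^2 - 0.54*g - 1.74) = 4.235*g^4 + 9.7296*g^3 + 3.1176*g^2 + 5.895*g - 1.3572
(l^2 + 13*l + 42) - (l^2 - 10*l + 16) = 23*l + 26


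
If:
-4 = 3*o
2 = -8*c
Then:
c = -1/4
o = -4/3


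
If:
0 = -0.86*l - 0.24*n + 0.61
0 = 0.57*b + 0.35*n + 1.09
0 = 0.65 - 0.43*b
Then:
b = 1.51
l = 2.27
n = -5.58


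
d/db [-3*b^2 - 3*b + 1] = -6*b - 3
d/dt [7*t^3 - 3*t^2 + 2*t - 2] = 21*t^2 - 6*t + 2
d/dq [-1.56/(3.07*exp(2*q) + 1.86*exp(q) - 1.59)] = (9.5784*exp(q) + 2.9016)*exp(q)/(3.07*exp(2*q) + 1.86*exp(q) - 1.59)^2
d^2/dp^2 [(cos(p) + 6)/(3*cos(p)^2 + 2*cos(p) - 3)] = 3*(-27*sin(p)^4*cos(p) - 70*sin(p)^4 + 114*sin(p)^2 + 81*cos(p)/2 - 18*cos(3*p) + 3*cos(5*p)/2 + 12)/(-3*sin(p)^2 + 2*cos(p))^3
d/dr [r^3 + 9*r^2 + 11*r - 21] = 3*r^2 + 18*r + 11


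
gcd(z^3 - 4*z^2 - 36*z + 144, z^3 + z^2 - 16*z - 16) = z - 4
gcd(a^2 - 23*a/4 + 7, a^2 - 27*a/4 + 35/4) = a - 7/4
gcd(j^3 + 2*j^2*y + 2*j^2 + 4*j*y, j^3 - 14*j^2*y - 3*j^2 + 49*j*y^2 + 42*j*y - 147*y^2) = 1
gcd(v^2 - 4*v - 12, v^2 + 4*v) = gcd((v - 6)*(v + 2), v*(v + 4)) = 1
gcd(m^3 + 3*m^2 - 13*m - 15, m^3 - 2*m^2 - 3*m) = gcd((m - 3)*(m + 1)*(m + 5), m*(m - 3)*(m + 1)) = m^2 - 2*m - 3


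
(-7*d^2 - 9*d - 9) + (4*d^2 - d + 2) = -3*d^2 - 10*d - 7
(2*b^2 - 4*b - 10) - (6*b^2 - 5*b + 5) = -4*b^2 + b - 15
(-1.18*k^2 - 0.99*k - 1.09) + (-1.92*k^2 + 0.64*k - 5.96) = -3.1*k^2 - 0.35*k - 7.05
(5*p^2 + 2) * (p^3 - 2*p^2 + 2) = 5*p^5 - 10*p^4 + 2*p^3 + 6*p^2 + 4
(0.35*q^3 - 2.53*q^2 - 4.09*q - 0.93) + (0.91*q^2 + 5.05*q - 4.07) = 0.35*q^3 - 1.62*q^2 + 0.96*q - 5.0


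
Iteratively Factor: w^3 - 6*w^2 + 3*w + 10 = (w - 2)*(w^2 - 4*w - 5) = (w - 5)*(w - 2)*(w + 1)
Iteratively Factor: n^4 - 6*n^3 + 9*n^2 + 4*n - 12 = (n + 1)*(n^3 - 7*n^2 + 16*n - 12) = (n - 2)*(n + 1)*(n^2 - 5*n + 6) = (n - 3)*(n - 2)*(n + 1)*(n - 2)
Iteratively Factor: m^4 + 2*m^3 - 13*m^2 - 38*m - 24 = (m - 4)*(m^3 + 6*m^2 + 11*m + 6) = (m - 4)*(m + 2)*(m^2 + 4*m + 3) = (m - 4)*(m + 1)*(m + 2)*(m + 3)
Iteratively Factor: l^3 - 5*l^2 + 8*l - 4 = (l - 1)*(l^2 - 4*l + 4) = (l - 2)*(l - 1)*(l - 2)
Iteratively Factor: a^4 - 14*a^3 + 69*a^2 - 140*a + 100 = (a - 2)*(a^3 - 12*a^2 + 45*a - 50) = (a - 2)^2*(a^2 - 10*a + 25) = (a - 5)*(a - 2)^2*(a - 5)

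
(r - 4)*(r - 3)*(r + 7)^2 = r^4 + 7*r^3 - 37*r^2 - 175*r + 588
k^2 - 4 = (k - 2)*(k + 2)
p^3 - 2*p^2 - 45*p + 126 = (p - 6)*(p - 3)*(p + 7)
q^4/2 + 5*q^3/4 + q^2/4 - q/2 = q*(q/2 + 1/2)*(q - 1/2)*(q + 2)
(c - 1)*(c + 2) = c^2 + c - 2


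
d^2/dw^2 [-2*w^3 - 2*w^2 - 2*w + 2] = -12*w - 4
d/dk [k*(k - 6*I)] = 2*k - 6*I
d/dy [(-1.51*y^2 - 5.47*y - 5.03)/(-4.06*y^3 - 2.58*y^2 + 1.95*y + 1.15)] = (-6.1306*y^4 - 44.4164*y^3 - 78.3225*y^2 - 29.4278*y + 3.518)/(16.4836*y^6 + 20.9496*y^5 - 9.1776*y^4 - 19.4*y^3 - 2.1315*y^2 + 4.485*y + 1.3225)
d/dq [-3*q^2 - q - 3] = -6*q - 1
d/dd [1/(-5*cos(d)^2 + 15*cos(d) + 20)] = (3 - 2*cos(d))*sin(d)/(5*(sin(d)^2 + 3*cos(d) + 3)^2)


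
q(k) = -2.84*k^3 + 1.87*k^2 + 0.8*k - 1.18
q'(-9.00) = -722.98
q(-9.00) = 2213.45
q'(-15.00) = -1972.30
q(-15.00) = 9992.57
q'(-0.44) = -2.50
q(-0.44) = -0.93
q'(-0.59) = -4.37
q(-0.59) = -0.42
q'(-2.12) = -45.42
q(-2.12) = 32.59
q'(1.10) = -5.40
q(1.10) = -1.82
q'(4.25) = -137.20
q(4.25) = -182.02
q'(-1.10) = -13.62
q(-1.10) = 3.98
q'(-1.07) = -12.96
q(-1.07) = 3.58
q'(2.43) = -40.42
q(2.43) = -28.94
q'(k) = -8.52*k^2 + 3.74*k + 0.8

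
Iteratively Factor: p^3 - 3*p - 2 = (p + 1)*(p^2 - p - 2) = (p - 2)*(p + 1)*(p + 1)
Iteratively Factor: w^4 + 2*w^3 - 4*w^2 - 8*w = (w)*(w^3 + 2*w^2 - 4*w - 8) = w*(w + 2)*(w^2 - 4) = w*(w - 2)*(w + 2)*(w + 2)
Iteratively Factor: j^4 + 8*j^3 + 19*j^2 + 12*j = (j + 3)*(j^3 + 5*j^2 + 4*j) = j*(j + 3)*(j^2 + 5*j + 4) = j*(j + 3)*(j + 4)*(j + 1)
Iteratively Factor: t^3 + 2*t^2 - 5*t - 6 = (t + 1)*(t^2 + t - 6) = (t + 1)*(t + 3)*(t - 2)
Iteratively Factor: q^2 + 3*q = (q)*(q + 3)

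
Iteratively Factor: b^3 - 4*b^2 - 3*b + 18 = (b + 2)*(b^2 - 6*b + 9) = (b - 3)*(b + 2)*(b - 3)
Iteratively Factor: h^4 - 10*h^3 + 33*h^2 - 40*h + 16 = (h - 1)*(h^3 - 9*h^2 + 24*h - 16) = (h - 4)*(h - 1)*(h^2 - 5*h + 4) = (h - 4)*(h - 1)^2*(h - 4)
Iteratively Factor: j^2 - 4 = (j + 2)*(j - 2)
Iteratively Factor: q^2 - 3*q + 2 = (q - 2)*(q - 1)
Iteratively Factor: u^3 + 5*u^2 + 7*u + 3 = (u + 1)*(u^2 + 4*u + 3) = (u + 1)*(u + 3)*(u + 1)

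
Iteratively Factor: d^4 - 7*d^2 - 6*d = (d - 3)*(d^3 + 3*d^2 + 2*d) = (d - 3)*(d + 1)*(d^2 + 2*d) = (d - 3)*(d + 1)*(d + 2)*(d)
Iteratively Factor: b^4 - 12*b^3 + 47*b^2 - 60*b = (b - 4)*(b^3 - 8*b^2 + 15*b) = (b - 4)*(b - 3)*(b^2 - 5*b) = b*(b - 4)*(b - 3)*(b - 5)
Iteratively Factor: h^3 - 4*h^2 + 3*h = (h)*(h^2 - 4*h + 3) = h*(h - 1)*(h - 3)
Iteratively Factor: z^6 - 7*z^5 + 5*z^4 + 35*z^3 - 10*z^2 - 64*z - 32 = (z - 2)*(z^5 - 5*z^4 - 5*z^3 + 25*z^2 + 40*z + 16) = (z - 2)*(z + 1)*(z^4 - 6*z^3 + z^2 + 24*z + 16) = (z - 4)*(z - 2)*(z + 1)*(z^3 - 2*z^2 - 7*z - 4) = (z - 4)^2*(z - 2)*(z + 1)*(z^2 + 2*z + 1) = (z - 4)^2*(z - 2)*(z + 1)^2*(z + 1)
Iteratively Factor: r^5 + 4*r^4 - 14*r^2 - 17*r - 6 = (r + 1)*(r^4 + 3*r^3 - 3*r^2 - 11*r - 6) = (r + 1)*(r + 3)*(r^3 - 3*r - 2) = (r - 2)*(r + 1)*(r + 3)*(r^2 + 2*r + 1) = (r - 2)*(r + 1)^2*(r + 3)*(r + 1)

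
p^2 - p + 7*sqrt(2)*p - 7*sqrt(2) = (p - 1)*(p + 7*sqrt(2))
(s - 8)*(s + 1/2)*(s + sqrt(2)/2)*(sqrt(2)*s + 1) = sqrt(2)*s^4 - 15*sqrt(2)*s^3/2 + 2*s^3 - 15*s^2 - 7*sqrt(2)*s^2/2 - 8*s - 15*sqrt(2)*s/4 - 2*sqrt(2)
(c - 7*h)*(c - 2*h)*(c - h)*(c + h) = c^4 - 9*c^3*h + 13*c^2*h^2 + 9*c*h^3 - 14*h^4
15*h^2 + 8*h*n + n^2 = (3*h + n)*(5*h + n)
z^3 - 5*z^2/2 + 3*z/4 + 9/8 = (z - 3/2)^2*(z + 1/2)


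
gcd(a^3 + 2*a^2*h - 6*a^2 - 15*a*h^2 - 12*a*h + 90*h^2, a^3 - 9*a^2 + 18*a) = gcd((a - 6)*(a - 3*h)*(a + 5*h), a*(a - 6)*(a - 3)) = a - 6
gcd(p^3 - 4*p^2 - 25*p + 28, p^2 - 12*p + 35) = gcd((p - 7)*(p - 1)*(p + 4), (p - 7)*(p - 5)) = p - 7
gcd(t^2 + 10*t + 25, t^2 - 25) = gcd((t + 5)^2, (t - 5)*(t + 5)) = t + 5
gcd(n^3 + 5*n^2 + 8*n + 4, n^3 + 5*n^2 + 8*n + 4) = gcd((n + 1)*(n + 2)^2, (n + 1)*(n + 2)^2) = n^3 + 5*n^2 + 8*n + 4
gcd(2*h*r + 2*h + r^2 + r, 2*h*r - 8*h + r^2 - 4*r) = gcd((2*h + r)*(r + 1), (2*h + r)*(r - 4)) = 2*h + r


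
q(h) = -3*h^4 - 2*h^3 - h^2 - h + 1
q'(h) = -12*h^3 - 6*h^2 - 2*h - 1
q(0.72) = -1.79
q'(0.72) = -10.03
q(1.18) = -10.67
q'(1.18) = -31.43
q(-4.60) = -1164.12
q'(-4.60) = 1049.27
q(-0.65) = 1.24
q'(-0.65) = 1.06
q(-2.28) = -59.28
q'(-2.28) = 114.60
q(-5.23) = -1979.55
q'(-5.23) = 1562.01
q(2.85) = -254.20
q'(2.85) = -333.22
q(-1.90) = -26.09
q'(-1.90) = 63.45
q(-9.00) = -18296.00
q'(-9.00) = 8279.00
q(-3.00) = -194.00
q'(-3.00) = 275.00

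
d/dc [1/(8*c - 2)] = -2/(4*c - 1)^2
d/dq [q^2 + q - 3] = 2*q + 1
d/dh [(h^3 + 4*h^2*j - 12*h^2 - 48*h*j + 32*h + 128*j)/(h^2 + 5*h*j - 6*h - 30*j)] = (-(2*h + 5*j - 6)*(h^3 + 4*h^2*j - 12*h^2 - 48*h*j + 32*h + 128*j) + (h^2 + 5*h*j - 6*h - 30*j)*(3*h^2 + 8*h*j - 24*h - 48*j + 32))/(h^2 + 5*h*j - 6*h - 30*j)^2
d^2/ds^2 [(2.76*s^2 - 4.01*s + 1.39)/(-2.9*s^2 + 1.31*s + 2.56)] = (46.4777200000001*s^3 - 193.08084*s^2 + 210.3051*s - 88.481222)/(24.389*s^6 - 33.0513*s^5 - 49.65873*s^4 + 56.104549*s^3 + 43.836672*s^2 - 25.755648*s - 16.777216)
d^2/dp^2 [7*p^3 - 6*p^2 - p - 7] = 42*p - 12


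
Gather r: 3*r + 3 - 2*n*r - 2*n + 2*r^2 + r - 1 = -2*n + 2*r^2 + r*(4 - 2*n) + 2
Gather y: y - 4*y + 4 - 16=-3*y - 12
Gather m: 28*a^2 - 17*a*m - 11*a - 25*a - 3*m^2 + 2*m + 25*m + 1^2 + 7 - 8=28*a^2 - 36*a - 3*m^2 + m*(27 - 17*a)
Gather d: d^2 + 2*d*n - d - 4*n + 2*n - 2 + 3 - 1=d^2 + d*(2*n - 1) - 2*n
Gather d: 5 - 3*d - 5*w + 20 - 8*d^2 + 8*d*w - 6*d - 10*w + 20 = -8*d^2 + d*(8*w - 9) - 15*w + 45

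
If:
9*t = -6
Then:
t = -2/3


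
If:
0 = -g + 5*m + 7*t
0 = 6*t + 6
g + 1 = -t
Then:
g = 0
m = 7/5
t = -1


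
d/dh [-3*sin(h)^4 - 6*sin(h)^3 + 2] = -6*(2*sin(h) + 3)*sin(h)^2*cos(h)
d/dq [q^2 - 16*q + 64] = 2*q - 16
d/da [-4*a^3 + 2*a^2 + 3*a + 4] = -12*a^2 + 4*a + 3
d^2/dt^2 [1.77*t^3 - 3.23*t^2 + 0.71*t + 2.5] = 10.62*t - 6.46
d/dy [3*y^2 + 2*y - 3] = 6*y + 2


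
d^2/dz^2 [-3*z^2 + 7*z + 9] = -6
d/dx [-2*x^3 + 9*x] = 9 - 6*x^2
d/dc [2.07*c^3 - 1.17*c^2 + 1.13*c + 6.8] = 6.21*c^2 - 2.34*c + 1.13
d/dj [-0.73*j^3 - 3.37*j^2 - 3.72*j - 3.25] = -2.19*j^2 - 6.74*j - 3.72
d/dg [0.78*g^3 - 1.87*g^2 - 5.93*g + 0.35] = 2.34*g^2 - 3.74*g - 5.93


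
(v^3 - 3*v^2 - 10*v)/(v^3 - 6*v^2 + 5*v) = (v + 2)/(v - 1)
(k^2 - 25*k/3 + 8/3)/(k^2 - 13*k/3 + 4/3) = (k - 8)/(k - 4)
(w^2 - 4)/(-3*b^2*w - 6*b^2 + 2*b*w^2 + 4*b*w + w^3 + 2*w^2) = (w - 2)/(-3*b^2 + 2*b*w + w^2)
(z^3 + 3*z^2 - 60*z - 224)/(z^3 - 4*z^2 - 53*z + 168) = (z + 4)/(z - 3)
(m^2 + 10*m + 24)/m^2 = 1 + 10/m + 24/m^2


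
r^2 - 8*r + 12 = (r - 6)*(r - 2)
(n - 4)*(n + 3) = n^2 - n - 12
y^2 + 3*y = y*(y + 3)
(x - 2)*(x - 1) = x^2 - 3*x + 2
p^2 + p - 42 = (p - 6)*(p + 7)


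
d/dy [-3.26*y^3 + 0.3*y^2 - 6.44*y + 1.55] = -9.78*y^2 + 0.6*y - 6.44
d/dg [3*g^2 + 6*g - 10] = 6*g + 6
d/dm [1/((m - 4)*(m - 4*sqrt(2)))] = ((4 - m)*(m - 4*sqrt(2))^2 + (-m + 4*sqrt(2))*(m - 4)^2)/((m - 4)^3*(m - 4*sqrt(2))^3)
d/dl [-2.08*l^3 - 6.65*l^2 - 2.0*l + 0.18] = -6.24*l^2 - 13.3*l - 2.0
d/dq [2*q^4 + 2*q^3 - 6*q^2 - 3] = 2*q*(4*q^2 + 3*q - 6)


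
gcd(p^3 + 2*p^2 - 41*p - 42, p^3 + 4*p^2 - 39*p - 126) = p^2 + p - 42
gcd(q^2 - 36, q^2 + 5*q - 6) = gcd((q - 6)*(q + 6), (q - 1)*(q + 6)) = q + 6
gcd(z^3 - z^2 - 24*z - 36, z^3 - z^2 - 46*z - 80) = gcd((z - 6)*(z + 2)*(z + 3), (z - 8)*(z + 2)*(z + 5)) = z + 2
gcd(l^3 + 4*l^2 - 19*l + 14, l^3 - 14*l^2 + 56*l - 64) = l - 2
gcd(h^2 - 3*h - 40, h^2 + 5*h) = h + 5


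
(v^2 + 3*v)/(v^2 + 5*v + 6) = v/(v + 2)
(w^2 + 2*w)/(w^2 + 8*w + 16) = w*(w + 2)/(w^2 + 8*w + 16)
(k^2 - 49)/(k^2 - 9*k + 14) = (k + 7)/(k - 2)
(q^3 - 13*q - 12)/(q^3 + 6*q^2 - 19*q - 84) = (q + 1)/(q + 7)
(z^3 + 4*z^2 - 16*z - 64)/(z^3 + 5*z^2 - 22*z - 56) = (z^2 + 8*z + 16)/(z^2 + 9*z + 14)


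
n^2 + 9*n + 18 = (n + 3)*(n + 6)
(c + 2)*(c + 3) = c^2 + 5*c + 6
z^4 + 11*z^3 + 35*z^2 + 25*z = z*(z + 1)*(z + 5)^2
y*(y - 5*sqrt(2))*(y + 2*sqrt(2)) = y^3 - 3*sqrt(2)*y^2 - 20*y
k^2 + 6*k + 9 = (k + 3)^2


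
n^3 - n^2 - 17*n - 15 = (n - 5)*(n + 1)*(n + 3)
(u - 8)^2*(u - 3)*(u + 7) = u^4 - 12*u^3 - 21*u^2 + 592*u - 1344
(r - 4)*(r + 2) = r^2 - 2*r - 8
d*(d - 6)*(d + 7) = d^3 + d^2 - 42*d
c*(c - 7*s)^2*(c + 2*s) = c^4 - 12*c^3*s + 21*c^2*s^2 + 98*c*s^3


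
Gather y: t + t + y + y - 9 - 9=2*t + 2*y - 18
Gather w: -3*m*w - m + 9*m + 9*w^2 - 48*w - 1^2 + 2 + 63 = 8*m + 9*w^2 + w*(-3*m - 48) + 64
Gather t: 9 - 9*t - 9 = -9*t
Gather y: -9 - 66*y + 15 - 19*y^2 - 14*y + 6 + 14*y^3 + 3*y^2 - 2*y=14*y^3 - 16*y^2 - 82*y + 12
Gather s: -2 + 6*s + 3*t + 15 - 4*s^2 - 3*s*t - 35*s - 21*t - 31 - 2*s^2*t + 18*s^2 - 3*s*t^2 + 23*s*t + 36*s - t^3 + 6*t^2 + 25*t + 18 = s^2*(14 - 2*t) + s*(-3*t^2 + 20*t + 7) - t^3 + 6*t^2 + 7*t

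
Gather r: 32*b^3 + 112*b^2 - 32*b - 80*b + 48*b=32*b^3 + 112*b^2 - 64*b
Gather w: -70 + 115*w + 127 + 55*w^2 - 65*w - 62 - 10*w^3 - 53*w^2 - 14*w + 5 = -10*w^3 + 2*w^2 + 36*w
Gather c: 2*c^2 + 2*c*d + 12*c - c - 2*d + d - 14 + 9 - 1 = 2*c^2 + c*(2*d + 11) - d - 6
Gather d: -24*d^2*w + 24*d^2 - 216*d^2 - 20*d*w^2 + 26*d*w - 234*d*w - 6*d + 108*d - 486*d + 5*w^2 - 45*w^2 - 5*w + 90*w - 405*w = d^2*(-24*w - 192) + d*(-20*w^2 - 208*w - 384) - 40*w^2 - 320*w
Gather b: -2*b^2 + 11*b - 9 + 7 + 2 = -2*b^2 + 11*b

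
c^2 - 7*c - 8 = (c - 8)*(c + 1)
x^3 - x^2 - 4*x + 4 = (x - 2)*(x - 1)*(x + 2)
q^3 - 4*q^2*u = q^2*(q - 4*u)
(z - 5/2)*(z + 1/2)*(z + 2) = z^3 - 21*z/4 - 5/2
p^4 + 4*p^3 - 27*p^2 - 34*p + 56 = (p - 4)*(p - 1)*(p + 2)*(p + 7)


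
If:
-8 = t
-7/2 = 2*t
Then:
No Solution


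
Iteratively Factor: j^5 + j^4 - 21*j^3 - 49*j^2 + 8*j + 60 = (j + 3)*(j^4 - 2*j^3 - 15*j^2 - 4*j + 20) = (j - 5)*(j + 3)*(j^3 + 3*j^2 - 4) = (j - 5)*(j + 2)*(j + 3)*(j^2 + j - 2) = (j - 5)*(j + 2)^2*(j + 3)*(j - 1)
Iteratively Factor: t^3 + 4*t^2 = (t + 4)*(t^2) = t*(t + 4)*(t)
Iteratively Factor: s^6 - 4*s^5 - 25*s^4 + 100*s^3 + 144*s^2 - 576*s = (s - 4)*(s^5 - 25*s^3 + 144*s) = s*(s - 4)*(s^4 - 25*s^2 + 144) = s*(s - 4)*(s + 4)*(s^3 - 4*s^2 - 9*s + 36) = s*(s - 4)*(s - 3)*(s + 4)*(s^2 - s - 12) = s*(s - 4)*(s - 3)*(s + 3)*(s + 4)*(s - 4)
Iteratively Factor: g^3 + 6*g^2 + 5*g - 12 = (g - 1)*(g^2 + 7*g + 12) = (g - 1)*(g + 3)*(g + 4)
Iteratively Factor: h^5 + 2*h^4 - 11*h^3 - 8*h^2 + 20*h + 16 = (h - 2)*(h^4 + 4*h^3 - 3*h^2 - 14*h - 8) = (h - 2)^2*(h^3 + 6*h^2 + 9*h + 4) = (h - 2)^2*(h + 1)*(h^2 + 5*h + 4) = (h - 2)^2*(h + 1)*(h + 4)*(h + 1)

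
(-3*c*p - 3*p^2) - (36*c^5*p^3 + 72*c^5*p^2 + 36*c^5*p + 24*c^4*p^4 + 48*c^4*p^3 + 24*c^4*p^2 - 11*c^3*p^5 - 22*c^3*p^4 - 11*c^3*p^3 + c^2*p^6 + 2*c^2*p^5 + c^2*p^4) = -36*c^5*p^3 - 72*c^5*p^2 - 36*c^5*p - 24*c^4*p^4 - 48*c^4*p^3 - 24*c^4*p^2 + 11*c^3*p^5 + 22*c^3*p^4 + 11*c^3*p^3 - c^2*p^6 - 2*c^2*p^5 - c^2*p^4 - 3*c*p - 3*p^2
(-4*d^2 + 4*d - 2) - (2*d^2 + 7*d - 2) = -6*d^2 - 3*d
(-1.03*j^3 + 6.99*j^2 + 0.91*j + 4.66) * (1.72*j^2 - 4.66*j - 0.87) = -1.7716*j^5 + 16.8226*j^4 - 30.1121*j^3 - 2.3067*j^2 - 22.5073*j - 4.0542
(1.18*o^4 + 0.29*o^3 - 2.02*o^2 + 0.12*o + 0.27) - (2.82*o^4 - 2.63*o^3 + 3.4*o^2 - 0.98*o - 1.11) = -1.64*o^4 + 2.92*o^3 - 5.42*o^2 + 1.1*o + 1.38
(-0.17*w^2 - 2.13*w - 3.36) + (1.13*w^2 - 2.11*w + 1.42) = 0.96*w^2 - 4.24*w - 1.94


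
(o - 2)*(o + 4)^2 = o^3 + 6*o^2 - 32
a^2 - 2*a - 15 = (a - 5)*(a + 3)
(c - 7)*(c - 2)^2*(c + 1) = c^4 - 10*c^3 + 21*c^2 + 4*c - 28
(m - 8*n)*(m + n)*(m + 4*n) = m^3 - 3*m^2*n - 36*m*n^2 - 32*n^3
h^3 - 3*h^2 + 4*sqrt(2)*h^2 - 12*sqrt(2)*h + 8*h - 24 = (h - 3)*(h + 2*sqrt(2))^2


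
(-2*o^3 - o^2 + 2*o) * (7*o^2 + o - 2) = -14*o^5 - 9*o^4 + 17*o^3 + 4*o^2 - 4*o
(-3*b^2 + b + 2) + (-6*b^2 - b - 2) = -9*b^2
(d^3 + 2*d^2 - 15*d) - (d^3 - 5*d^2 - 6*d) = 7*d^2 - 9*d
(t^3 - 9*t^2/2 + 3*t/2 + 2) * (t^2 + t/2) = t^5 - 4*t^4 - 3*t^3/4 + 11*t^2/4 + t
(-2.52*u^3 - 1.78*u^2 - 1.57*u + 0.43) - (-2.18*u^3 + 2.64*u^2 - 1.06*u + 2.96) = -0.34*u^3 - 4.42*u^2 - 0.51*u - 2.53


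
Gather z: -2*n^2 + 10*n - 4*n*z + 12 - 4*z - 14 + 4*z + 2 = -2*n^2 - 4*n*z + 10*n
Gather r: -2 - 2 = -4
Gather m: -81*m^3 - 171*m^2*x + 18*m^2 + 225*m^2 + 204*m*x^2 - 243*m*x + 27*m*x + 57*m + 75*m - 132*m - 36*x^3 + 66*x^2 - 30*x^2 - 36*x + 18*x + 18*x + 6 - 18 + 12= -81*m^3 + m^2*(243 - 171*x) + m*(204*x^2 - 216*x) - 36*x^3 + 36*x^2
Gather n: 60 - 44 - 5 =11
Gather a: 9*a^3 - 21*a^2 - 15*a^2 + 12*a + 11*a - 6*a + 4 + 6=9*a^3 - 36*a^2 + 17*a + 10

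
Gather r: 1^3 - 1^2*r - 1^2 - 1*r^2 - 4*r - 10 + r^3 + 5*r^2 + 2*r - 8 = r^3 + 4*r^2 - 3*r - 18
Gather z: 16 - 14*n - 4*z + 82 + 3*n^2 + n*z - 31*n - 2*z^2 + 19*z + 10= 3*n^2 - 45*n - 2*z^2 + z*(n + 15) + 108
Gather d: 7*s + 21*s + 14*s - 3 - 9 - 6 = 42*s - 18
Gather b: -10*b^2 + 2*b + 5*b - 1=-10*b^2 + 7*b - 1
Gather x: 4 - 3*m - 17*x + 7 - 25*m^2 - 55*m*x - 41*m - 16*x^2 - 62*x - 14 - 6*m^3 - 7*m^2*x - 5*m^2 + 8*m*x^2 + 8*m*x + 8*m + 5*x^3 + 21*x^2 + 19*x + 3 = -6*m^3 - 30*m^2 - 36*m + 5*x^3 + x^2*(8*m + 5) + x*(-7*m^2 - 47*m - 60)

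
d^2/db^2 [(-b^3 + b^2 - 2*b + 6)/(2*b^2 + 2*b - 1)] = 6*(-6*b^3 + 28*b^2 + 19*b + 11)/(8*b^6 + 24*b^5 + 12*b^4 - 16*b^3 - 6*b^2 + 6*b - 1)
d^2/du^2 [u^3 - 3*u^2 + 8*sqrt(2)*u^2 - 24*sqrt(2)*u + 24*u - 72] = 6*u - 6 + 16*sqrt(2)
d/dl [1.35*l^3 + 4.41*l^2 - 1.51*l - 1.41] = 4.05*l^2 + 8.82*l - 1.51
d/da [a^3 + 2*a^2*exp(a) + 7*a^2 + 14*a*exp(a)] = 2*a^2*exp(a) + 3*a^2 + 18*a*exp(a) + 14*a + 14*exp(a)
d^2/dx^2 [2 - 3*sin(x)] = 3*sin(x)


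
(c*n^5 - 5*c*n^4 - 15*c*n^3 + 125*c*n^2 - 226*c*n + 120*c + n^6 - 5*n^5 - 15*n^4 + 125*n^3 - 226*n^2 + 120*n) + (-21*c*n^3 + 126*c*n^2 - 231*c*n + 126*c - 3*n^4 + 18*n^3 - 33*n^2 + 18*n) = c*n^5 - 5*c*n^4 - 36*c*n^3 + 251*c*n^2 - 457*c*n + 246*c + n^6 - 5*n^5 - 18*n^4 + 143*n^3 - 259*n^2 + 138*n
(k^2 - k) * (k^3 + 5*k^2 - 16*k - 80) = k^5 + 4*k^4 - 21*k^3 - 64*k^2 + 80*k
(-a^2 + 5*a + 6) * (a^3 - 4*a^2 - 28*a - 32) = -a^5 + 9*a^4 + 14*a^3 - 132*a^2 - 328*a - 192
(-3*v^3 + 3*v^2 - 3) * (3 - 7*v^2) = 21*v^5 - 21*v^4 - 9*v^3 + 30*v^2 - 9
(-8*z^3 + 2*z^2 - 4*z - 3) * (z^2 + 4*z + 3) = -8*z^5 - 30*z^4 - 20*z^3 - 13*z^2 - 24*z - 9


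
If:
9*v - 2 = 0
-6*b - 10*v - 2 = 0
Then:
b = -19/27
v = 2/9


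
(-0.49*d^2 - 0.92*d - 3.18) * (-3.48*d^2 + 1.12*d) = 1.7052*d^4 + 2.6528*d^3 + 10.036*d^2 - 3.5616*d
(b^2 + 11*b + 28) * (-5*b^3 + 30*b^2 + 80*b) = -5*b^5 - 25*b^4 + 270*b^3 + 1720*b^2 + 2240*b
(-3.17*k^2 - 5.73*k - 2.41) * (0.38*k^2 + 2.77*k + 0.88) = -1.2046*k^4 - 10.9583*k^3 - 19.5775*k^2 - 11.7181*k - 2.1208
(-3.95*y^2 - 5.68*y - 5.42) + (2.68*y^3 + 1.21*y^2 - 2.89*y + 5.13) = 2.68*y^3 - 2.74*y^2 - 8.57*y - 0.29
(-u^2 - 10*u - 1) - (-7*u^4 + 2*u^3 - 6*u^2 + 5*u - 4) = 7*u^4 - 2*u^3 + 5*u^2 - 15*u + 3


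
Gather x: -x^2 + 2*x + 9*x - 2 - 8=-x^2 + 11*x - 10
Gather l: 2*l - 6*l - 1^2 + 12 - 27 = -4*l - 16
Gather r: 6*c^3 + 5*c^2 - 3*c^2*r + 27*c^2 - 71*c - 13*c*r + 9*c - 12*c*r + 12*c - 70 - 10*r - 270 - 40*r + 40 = 6*c^3 + 32*c^2 - 50*c + r*(-3*c^2 - 25*c - 50) - 300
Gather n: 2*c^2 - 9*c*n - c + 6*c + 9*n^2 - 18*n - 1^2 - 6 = 2*c^2 + 5*c + 9*n^2 + n*(-9*c - 18) - 7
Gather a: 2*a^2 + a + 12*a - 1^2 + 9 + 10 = 2*a^2 + 13*a + 18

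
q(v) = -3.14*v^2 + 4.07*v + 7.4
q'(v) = 4.07 - 6.28*v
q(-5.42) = -106.90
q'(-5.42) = 38.11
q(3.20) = -11.73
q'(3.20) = -16.03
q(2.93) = -7.63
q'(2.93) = -14.33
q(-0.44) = 5.00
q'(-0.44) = 6.83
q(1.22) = 7.69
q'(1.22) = -3.59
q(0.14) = 7.91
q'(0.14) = 3.19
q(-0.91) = 1.10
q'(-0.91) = 9.78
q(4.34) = -34.08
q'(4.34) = -23.19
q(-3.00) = -33.07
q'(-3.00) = 22.91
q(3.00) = -8.65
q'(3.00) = -14.77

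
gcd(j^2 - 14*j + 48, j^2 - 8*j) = j - 8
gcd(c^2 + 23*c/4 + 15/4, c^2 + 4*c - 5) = c + 5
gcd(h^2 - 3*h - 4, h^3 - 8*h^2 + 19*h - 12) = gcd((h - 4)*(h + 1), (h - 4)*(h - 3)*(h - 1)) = h - 4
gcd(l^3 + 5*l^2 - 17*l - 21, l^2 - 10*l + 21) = l - 3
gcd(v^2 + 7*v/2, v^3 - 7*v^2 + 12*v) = v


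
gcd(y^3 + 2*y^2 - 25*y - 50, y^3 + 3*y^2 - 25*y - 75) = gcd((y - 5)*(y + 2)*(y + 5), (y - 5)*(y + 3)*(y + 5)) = y^2 - 25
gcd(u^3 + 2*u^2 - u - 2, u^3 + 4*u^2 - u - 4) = u^2 - 1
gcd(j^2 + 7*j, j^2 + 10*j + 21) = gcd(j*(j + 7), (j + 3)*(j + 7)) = j + 7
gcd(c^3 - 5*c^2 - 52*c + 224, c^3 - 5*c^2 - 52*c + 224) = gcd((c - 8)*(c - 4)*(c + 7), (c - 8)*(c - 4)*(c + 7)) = c^3 - 5*c^2 - 52*c + 224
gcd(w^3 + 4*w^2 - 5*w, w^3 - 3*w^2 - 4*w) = w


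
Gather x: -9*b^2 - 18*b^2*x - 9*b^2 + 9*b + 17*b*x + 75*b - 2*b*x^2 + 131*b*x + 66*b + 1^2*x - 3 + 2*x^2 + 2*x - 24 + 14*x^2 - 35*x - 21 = -18*b^2 + 150*b + x^2*(16 - 2*b) + x*(-18*b^2 + 148*b - 32) - 48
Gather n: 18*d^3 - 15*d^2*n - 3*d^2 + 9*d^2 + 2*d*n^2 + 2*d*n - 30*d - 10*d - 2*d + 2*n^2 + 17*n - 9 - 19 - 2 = 18*d^3 + 6*d^2 - 42*d + n^2*(2*d + 2) + n*(-15*d^2 + 2*d + 17) - 30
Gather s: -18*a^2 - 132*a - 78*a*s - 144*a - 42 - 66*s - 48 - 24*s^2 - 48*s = -18*a^2 - 276*a - 24*s^2 + s*(-78*a - 114) - 90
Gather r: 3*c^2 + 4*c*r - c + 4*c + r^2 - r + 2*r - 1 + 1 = 3*c^2 + 3*c + r^2 + r*(4*c + 1)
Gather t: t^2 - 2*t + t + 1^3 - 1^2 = t^2 - t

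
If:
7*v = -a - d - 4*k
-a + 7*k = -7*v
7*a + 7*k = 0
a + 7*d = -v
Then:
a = 0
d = 0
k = 0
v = 0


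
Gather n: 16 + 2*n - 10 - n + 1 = n + 7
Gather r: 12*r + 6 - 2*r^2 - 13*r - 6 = -2*r^2 - r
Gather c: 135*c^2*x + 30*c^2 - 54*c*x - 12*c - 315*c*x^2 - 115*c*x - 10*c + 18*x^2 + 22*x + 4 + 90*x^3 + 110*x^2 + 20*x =c^2*(135*x + 30) + c*(-315*x^2 - 169*x - 22) + 90*x^3 + 128*x^2 + 42*x + 4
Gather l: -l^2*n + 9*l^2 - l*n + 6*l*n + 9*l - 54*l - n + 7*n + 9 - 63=l^2*(9 - n) + l*(5*n - 45) + 6*n - 54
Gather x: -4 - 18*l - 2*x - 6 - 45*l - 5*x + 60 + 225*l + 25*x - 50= 162*l + 18*x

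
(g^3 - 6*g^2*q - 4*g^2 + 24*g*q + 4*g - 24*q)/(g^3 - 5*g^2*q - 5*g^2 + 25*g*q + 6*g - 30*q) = (-g^2 + 6*g*q + 2*g - 12*q)/(-g^2 + 5*g*q + 3*g - 15*q)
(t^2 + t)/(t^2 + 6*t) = (t + 1)/(t + 6)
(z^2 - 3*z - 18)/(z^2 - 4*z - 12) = (z + 3)/(z + 2)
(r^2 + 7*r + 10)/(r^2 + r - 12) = (r^2 + 7*r + 10)/(r^2 + r - 12)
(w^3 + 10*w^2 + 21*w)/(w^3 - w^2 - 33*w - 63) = w*(w + 7)/(w^2 - 4*w - 21)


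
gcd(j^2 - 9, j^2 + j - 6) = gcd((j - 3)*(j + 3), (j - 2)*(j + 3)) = j + 3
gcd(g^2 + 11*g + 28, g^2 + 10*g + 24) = g + 4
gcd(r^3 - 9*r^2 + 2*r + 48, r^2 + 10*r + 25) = 1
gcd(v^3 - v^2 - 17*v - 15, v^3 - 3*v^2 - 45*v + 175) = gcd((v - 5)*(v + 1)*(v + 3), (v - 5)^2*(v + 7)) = v - 5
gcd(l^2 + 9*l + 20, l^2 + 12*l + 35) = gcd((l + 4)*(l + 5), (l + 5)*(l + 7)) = l + 5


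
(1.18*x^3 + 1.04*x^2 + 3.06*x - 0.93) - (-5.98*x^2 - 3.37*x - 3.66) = 1.18*x^3 + 7.02*x^2 + 6.43*x + 2.73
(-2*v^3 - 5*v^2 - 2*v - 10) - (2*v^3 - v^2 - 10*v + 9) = -4*v^3 - 4*v^2 + 8*v - 19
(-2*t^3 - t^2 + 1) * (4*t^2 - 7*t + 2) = -8*t^5 + 10*t^4 + 3*t^3 + 2*t^2 - 7*t + 2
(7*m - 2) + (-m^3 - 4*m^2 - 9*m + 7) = -m^3 - 4*m^2 - 2*m + 5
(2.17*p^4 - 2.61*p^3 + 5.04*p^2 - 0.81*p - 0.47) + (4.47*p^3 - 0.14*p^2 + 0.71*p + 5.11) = 2.17*p^4 + 1.86*p^3 + 4.9*p^2 - 0.1*p + 4.64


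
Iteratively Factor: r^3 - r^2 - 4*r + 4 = (r + 2)*(r^2 - 3*r + 2) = (r - 1)*(r + 2)*(r - 2)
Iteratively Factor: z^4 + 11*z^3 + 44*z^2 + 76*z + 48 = (z + 3)*(z^3 + 8*z^2 + 20*z + 16) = (z + 2)*(z + 3)*(z^2 + 6*z + 8) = (z + 2)^2*(z + 3)*(z + 4)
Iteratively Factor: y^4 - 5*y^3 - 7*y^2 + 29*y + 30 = (y + 1)*(y^3 - 6*y^2 - y + 30) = (y - 3)*(y + 1)*(y^2 - 3*y - 10) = (y - 5)*(y - 3)*(y + 1)*(y + 2)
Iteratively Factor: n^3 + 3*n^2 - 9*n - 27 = (n - 3)*(n^2 + 6*n + 9) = (n - 3)*(n + 3)*(n + 3)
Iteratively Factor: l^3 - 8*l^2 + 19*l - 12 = (l - 1)*(l^2 - 7*l + 12) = (l - 4)*(l - 1)*(l - 3)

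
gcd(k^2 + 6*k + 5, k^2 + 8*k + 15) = k + 5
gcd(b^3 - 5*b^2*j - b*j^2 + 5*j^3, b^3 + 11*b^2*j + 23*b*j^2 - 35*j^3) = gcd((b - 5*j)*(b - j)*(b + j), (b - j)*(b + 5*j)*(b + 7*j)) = b - j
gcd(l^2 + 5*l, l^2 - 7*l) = l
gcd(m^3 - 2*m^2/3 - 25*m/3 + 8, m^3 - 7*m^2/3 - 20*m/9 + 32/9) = m^2 - 11*m/3 + 8/3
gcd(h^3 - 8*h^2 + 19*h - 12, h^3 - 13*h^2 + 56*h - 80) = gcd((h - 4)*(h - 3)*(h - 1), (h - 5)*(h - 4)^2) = h - 4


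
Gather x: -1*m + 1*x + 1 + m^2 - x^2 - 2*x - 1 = m^2 - m - x^2 - x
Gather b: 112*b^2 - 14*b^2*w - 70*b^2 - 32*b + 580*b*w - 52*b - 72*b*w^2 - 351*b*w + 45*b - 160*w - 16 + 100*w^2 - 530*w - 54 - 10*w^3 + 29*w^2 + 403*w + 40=b^2*(42 - 14*w) + b*(-72*w^2 + 229*w - 39) - 10*w^3 + 129*w^2 - 287*w - 30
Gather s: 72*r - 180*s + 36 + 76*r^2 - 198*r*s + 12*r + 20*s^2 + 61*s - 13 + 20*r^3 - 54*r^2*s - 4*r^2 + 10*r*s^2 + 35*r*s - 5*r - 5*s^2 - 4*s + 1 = 20*r^3 + 72*r^2 + 79*r + s^2*(10*r + 15) + s*(-54*r^2 - 163*r - 123) + 24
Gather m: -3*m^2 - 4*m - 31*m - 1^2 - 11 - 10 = -3*m^2 - 35*m - 22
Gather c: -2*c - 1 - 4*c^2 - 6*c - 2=-4*c^2 - 8*c - 3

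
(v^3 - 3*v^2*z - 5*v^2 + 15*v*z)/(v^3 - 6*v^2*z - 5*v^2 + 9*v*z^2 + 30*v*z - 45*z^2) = v/(v - 3*z)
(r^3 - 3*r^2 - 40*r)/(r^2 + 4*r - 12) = r*(r^2 - 3*r - 40)/(r^2 + 4*r - 12)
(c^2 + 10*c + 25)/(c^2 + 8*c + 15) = (c + 5)/(c + 3)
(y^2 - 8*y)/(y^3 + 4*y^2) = (y - 8)/(y*(y + 4))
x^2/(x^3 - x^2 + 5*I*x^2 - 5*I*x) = x/(x^2 - x + 5*I*x - 5*I)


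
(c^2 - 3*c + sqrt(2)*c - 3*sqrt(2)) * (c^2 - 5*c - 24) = c^4 - 8*c^3 + sqrt(2)*c^3 - 8*sqrt(2)*c^2 - 9*c^2 - 9*sqrt(2)*c + 72*c + 72*sqrt(2)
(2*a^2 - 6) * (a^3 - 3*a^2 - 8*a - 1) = 2*a^5 - 6*a^4 - 22*a^3 + 16*a^2 + 48*a + 6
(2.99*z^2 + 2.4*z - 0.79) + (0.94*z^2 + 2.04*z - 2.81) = 3.93*z^2 + 4.44*z - 3.6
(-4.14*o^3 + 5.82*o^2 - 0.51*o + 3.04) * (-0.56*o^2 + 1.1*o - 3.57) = 2.3184*o^5 - 7.8132*o^4 + 21.4674*o^3 - 23.0408*o^2 + 5.1647*o - 10.8528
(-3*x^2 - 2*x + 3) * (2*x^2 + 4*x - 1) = -6*x^4 - 16*x^3 + x^2 + 14*x - 3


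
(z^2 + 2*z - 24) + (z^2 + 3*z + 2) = 2*z^2 + 5*z - 22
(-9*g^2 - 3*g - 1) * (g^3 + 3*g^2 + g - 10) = -9*g^5 - 30*g^4 - 19*g^3 + 84*g^2 + 29*g + 10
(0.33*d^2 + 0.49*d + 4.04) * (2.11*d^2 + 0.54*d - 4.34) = 0.6963*d^4 + 1.2121*d^3 + 7.3568*d^2 + 0.0550000000000002*d - 17.5336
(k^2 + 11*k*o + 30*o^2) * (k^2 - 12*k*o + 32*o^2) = k^4 - k^3*o - 70*k^2*o^2 - 8*k*o^3 + 960*o^4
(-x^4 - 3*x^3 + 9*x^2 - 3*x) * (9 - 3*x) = 3*x^5 - 54*x^3 + 90*x^2 - 27*x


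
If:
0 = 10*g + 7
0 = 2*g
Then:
No Solution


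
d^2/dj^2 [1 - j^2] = -2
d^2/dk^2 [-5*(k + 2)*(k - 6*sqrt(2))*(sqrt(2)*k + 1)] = -30*sqrt(2)*k - 20*sqrt(2) + 110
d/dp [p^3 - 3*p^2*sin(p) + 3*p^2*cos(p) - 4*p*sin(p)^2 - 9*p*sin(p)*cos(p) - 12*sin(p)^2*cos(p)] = -3*sqrt(2)*p^2*sin(p + pi/4) + 3*p^2 - 4*p*sin(2*p) - 9*p*cos(2*p) + 6*sqrt(2)*p*cos(p + pi/4) + 3*sin(p) - 9*sin(2*p)/2 - 9*sin(3*p) + 2*cos(2*p) - 2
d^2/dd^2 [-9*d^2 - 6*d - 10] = -18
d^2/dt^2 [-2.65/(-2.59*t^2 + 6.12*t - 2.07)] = (-35.55293*t^2 + 84.00924*t + 2.65*(5.18*t - 6.12)*(10.36*t - 12.24) - 28.41489)/(2.59*t^2 - 6.12*t + 2.07)^3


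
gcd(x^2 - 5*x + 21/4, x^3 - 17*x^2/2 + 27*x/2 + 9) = 1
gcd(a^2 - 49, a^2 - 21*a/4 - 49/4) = a - 7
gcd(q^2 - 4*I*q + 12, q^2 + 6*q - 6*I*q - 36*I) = q - 6*I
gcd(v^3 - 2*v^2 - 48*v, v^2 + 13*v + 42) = v + 6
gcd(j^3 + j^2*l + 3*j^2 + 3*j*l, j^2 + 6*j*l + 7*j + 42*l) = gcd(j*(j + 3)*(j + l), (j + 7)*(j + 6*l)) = 1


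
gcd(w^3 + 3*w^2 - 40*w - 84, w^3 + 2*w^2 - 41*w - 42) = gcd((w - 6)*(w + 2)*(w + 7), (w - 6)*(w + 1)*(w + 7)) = w^2 + w - 42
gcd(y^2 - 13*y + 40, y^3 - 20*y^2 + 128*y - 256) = y - 8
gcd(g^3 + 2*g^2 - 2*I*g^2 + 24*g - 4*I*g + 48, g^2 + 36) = g - 6*I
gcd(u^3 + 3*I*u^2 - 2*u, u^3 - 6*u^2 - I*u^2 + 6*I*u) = u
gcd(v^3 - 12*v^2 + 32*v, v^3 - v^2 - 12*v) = v^2 - 4*v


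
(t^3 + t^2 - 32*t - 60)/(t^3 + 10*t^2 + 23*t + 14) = (t^2 - t - 30)/(t^2 + 8*t + 7)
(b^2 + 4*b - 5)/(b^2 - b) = (b + 5)/b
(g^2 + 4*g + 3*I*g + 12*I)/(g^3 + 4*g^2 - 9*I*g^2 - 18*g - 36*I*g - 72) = (g + 3*I)/(g^2 - 9*I*g - 18)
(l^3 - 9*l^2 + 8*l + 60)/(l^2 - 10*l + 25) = (l^2 - 4*l - 12)/(l - 5)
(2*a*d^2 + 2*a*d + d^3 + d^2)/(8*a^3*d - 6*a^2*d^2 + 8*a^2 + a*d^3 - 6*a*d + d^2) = d*(2*a*d + 2*a + d^2 + d)/(8*a^3*d - 6*a^2*d^2 + 8*a^2 + a*d^3 - 6*a*d + d^2)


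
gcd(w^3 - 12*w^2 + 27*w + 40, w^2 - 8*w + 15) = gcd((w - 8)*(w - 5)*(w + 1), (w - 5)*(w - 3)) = w - 5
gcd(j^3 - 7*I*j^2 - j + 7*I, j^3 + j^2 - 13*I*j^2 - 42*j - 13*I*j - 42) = j^2 + j*(1 - 7*I) - 7*I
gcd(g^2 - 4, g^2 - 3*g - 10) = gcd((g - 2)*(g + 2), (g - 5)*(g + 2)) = g + 2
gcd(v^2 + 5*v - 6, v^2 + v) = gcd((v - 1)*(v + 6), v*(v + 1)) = 1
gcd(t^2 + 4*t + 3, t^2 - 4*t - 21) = t + 3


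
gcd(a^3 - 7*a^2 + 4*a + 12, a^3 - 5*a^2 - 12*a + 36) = a^2 - 8*a + 12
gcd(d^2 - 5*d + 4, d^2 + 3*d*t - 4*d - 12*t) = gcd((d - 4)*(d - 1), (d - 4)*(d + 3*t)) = d - 4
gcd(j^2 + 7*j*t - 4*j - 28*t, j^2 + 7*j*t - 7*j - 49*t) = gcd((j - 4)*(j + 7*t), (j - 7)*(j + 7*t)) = j + 7*t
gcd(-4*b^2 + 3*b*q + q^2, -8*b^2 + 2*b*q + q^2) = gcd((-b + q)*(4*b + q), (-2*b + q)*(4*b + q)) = 4*b + q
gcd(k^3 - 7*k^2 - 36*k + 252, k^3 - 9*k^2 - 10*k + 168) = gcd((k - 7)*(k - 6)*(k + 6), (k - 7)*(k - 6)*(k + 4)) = k^2 - 13*k + 42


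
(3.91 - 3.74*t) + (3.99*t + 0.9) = 0.25*t + 4.81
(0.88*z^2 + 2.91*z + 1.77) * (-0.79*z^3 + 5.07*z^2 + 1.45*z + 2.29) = -0.6952*z^5 + 2.1627*z^4 + 14.6314*z^3 + 15.2086*z^2 + 9.2304*z + 4.0533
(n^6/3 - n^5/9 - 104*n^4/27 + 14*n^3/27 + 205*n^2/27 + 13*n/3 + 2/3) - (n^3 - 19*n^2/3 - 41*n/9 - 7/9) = n^6/3 - n^5/9 - 104*n^4/27 - 13*n^3/27 + 376*n^2/27 + 80*n/9 + 13/9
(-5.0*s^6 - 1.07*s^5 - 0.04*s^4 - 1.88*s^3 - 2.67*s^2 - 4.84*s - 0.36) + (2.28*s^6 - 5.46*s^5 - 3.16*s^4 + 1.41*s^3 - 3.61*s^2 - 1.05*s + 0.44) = -2.72*s^6 - 6.53*s^5 - 3.2*s^4 - 0.47*s^3 - 6.28*s^2 - 5.89*s + 0.08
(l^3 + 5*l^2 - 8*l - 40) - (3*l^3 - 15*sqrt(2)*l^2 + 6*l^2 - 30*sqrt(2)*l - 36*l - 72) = -2*l^3 - l^2 + 15*sqrt(2)*l^2 + 28*l + 30*sqrt(2)*l + 32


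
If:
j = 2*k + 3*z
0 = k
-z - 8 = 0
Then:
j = -24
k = 0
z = -8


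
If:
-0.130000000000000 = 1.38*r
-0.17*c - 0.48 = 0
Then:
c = -2.82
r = -0.09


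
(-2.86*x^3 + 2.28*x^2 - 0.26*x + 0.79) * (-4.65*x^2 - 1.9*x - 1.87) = 13.299*x^5 - 5.168*x^4 + 2.2252*x^3 - 7.4431*x^2 - 1.0148*x - 1.4773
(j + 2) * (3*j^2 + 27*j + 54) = 3*j^3 + 33*j^2 + 108*j + 108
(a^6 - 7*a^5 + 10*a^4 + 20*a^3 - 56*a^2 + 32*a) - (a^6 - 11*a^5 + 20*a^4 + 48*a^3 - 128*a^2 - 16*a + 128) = 4*a^5 - 10*a^4 - 28*a^3 + 72*a^2 + 48*a - 128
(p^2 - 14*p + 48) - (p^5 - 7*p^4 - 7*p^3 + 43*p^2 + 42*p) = -p^5 + 7*p^4 + 7*p^3 - 42*p^2 - 56*p + 48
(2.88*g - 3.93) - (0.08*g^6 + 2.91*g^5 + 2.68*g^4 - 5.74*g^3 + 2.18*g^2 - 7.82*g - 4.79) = -0.08*g^6 - 2.91*g^5 - 2.68*g^4 + 5.74*g^3 - 2.18*g^2 + 10.7*g + 0.86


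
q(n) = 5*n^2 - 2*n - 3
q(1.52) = 5.51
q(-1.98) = 20.56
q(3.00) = 36.00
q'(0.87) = 6.70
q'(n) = 10*n - 2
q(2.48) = 22.79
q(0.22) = -3.20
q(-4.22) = 94.48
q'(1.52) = 13.20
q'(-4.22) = -44.20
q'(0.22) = 0.20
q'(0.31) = 1.10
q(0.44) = -2.91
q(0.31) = -3.14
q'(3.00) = 28.00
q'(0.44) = 2.40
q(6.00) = 165.00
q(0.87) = -0.96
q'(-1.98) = -21.80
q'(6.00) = 58.00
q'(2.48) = 22.80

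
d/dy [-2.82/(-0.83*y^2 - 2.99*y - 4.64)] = (-4.6812*y - 8.4318)/(0.83*y^2 + 2.99*y + 4.64)^2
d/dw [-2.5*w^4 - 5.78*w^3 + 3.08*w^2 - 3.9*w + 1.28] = -10.0*w^3 - 17.34*w^2 + 6.16*w - 3.9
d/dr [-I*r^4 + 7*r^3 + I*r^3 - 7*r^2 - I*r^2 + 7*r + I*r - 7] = -4*I*r^3 + 3*r^2*(7 + I) - 2*r*(7 + I) + 7 + I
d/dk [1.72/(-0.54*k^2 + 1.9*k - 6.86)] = (1.8576*k - 3.268)/(0.54*k^2 - 1.9*k + 6.86)^2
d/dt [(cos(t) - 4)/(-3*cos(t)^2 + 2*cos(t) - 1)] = (-3*cos(t)^2 + 24*cos(t) - 7)*sin(t)/(3*sin(t)^2 + 2*cos(t) - 4)^2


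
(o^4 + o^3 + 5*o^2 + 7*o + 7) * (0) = 0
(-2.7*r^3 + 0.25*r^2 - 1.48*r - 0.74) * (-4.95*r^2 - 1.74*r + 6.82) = 13.365*r^5 + 3.4605*r^4 - 11.523*r^3 + 7.9432*r^2 - 8.806*r - 5.0468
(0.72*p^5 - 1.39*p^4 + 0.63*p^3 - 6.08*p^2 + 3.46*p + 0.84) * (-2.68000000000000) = -1.9296*p^5 + 3.7252*p^4 - 1.6884*p^3 + 16.2944*p^2 - 9.2728*p - 2.2512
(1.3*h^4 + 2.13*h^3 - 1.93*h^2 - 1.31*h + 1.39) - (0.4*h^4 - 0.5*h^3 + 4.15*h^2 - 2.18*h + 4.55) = 0.9*h^4 + 2.63*h^3 - 6.08*h^2 + 0.87*h - 3.16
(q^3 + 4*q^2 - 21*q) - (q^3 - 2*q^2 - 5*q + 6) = 6*q^2 - 16*q - 6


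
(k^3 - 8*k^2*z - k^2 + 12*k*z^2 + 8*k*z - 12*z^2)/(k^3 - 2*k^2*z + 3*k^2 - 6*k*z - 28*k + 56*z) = (k^2 - 6*k*z - k + 6*z)/(k^2 + 3*k - 28)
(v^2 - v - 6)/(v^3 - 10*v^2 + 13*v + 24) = (v + 2)/(v^2 - 7*v - 8)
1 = 1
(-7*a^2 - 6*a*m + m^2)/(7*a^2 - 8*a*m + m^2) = (-a - m)/(a - m)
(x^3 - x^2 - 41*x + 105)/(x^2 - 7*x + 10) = (x^2 + 4*x - 21)/(x - 2)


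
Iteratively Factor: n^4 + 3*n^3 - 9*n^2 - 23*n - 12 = (n - 3)*(n^3 + 6*n^2 + 9*n + 4) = (n - 3)*(n + 1)*(n^2 + 5*n + 4) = (n - 3)*(n + 1)^2*(n + 4)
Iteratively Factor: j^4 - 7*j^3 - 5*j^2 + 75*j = (j + 3)*(j^3 - 10*j^2 + 25*j) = (j - 5)*(j + 3)*(j^2 - 5*j) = j*(j - 5)*(j + 3)*(j - 5)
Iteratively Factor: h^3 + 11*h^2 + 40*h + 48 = (h + 3)*(h^2 + 8*h + 16) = (h + 3)*(h + 4)*(h + 4)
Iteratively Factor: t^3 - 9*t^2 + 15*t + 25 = (t - 5)*(t^2 - 4*t - 5) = (t - 5)^2*(t + 1)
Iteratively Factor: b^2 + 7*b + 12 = (b + 3)*(b + 4)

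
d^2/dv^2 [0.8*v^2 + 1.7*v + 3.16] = 1.60000000000000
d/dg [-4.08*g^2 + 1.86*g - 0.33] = 1.86 - 8.16*g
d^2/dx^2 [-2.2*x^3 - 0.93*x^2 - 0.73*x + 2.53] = -13.2*x - 1.86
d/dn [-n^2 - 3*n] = -2*n - 3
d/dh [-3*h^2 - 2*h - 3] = -6*h - 2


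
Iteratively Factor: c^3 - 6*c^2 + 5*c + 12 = (c - 4)*(c^2 - 2*c - 3) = (c - 4)*(c + 1)*(c - 3)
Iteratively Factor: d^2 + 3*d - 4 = (d + 4)*(d - 1)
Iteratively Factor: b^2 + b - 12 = (b - 3)*(b + 4)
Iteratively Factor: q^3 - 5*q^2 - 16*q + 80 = (q - 5)*(q^2 - 16) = (q - 5)*(q - 4)*(q + 4)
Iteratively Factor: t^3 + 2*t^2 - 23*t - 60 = (t + 4)*(t^2 - 2*t - 15) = (t + 3)*(t + 4)*(t - 5)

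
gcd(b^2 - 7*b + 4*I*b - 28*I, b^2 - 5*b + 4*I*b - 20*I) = b + 4*I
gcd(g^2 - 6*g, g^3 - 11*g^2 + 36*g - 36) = g - 6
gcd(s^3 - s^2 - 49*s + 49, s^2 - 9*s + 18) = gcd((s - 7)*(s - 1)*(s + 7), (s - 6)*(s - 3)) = 1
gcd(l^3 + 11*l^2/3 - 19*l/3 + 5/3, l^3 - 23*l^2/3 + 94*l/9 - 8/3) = l - 1/3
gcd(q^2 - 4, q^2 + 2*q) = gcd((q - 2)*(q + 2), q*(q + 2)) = q + 2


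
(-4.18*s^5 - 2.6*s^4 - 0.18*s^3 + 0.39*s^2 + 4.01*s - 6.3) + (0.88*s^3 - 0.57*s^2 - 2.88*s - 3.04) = -4.18*s^5 - 2.6*s^4 + 0.7*s^3 - 0.18*s^2 + 1.13*s - 9.34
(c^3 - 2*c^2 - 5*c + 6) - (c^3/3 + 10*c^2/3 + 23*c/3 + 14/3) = 2*c^3/3 - 16*c^2/3 - 38*c/3 + 4/3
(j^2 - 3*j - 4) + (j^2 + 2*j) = 2*j^2 - j - 4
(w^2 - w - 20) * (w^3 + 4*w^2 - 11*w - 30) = w^5 + 3*w^4 - 35*w^3 - 99*w^2 + 250*w + 600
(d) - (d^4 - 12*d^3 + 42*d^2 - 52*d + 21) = -d^4 + 12*d^3 - 42*d^2 + 53*d - 21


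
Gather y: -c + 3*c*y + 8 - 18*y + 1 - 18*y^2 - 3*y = -c - 18*y^2 + y*(3*c - 21) + 9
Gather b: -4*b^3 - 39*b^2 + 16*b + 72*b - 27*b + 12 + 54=-4*b^3 - 39*b^2 + 61*b + 66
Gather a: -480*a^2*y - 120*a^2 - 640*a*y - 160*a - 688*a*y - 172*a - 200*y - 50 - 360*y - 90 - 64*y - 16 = a^2*(-480*y - 120) + a*(-1328*y - 332) - 624*y - 156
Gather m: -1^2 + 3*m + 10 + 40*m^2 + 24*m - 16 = 40*m^2 + 27*m - 7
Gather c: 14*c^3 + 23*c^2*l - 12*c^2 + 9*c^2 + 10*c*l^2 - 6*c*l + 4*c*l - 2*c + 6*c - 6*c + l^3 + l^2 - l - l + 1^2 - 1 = 14*c^3 + c^2*(23*l - 3) + c*(10*l^2 - 2*l - 2) + l^3 + l^2 - 2*l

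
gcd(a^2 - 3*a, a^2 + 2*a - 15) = a - 3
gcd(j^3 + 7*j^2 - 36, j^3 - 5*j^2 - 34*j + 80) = j - 2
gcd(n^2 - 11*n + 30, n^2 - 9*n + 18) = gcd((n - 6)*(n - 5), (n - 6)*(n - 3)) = n - 6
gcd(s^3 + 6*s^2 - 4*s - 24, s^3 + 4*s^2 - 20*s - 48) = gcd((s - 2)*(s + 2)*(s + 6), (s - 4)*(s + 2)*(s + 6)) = s^2 + 8*s + 12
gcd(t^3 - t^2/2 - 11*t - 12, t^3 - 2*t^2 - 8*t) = t^2 - 2*t - 8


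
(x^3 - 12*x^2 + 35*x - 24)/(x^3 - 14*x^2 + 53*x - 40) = (x - 3)/(x - 5)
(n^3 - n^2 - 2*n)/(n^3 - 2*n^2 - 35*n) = (-n^2 + n + 2)/(-n^2 + 2*n + 35)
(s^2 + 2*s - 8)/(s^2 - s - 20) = (s - 2)/(s - 5)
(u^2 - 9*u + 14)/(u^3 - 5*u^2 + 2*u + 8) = (u - 7)/(u^2 - 3*u - 4)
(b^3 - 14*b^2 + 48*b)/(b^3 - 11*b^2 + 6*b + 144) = b/(b + 3)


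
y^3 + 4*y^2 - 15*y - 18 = (y - 3)*(y + 1)*(y + 6)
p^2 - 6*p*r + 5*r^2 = (p - 5*r)*(p - r)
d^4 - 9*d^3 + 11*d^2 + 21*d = d*(d - 7)*(d - 3)*(d + 1)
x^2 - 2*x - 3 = (x - 3)*(x + 1)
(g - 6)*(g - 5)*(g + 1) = g^3 - 10*g^2 + 19*g + 30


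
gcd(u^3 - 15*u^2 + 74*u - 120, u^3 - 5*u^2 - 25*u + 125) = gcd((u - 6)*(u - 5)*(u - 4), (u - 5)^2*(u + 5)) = u - 5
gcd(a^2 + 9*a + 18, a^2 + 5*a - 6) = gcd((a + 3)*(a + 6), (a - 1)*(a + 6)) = a + 6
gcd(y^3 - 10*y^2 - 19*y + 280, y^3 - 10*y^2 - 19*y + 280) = y^3 - 10*y^2 - 19*y + 280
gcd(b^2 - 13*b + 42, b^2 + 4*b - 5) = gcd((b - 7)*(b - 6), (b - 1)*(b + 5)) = 1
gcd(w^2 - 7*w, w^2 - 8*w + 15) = 1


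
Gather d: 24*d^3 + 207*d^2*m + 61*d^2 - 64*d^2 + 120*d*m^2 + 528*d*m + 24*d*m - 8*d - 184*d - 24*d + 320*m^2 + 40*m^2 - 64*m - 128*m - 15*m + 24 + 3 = 24*d^3 + d^2*(207*m - 3) + d*(120*m^2 + 552*m - 216) + 360*m^2 - 207*m + 27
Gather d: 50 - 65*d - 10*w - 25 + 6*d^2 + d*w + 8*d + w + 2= 6*d^2 + d*(w - 57) - 9*w + 27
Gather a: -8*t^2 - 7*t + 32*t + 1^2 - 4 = -8*t^2 + 25*t - 3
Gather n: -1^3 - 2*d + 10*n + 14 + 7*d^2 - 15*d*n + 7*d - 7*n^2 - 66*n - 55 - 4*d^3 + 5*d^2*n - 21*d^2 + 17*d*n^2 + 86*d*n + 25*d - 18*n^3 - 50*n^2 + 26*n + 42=-4*d^3 - 14*d^2 + 30*d - 18*n^3 + n^2*(17*d - 57) + n*(5*d^2 + 71*d - 30)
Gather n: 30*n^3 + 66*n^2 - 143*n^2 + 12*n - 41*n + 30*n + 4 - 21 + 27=30*n^3 - 77*n^2 + n + 10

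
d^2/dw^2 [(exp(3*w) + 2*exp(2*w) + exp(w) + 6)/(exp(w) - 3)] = (4*exp(4*w) - 31*exp(3*w) + 63*exp(2*w) + 81*exp(w) + 27)*exp(w)/(exp(3*w) - 9*exp(2*w) + 27*exp(w) - 27)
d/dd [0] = 0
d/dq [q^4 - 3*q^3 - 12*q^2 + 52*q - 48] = 4*q^3 - 9*q^2 - 24*q + 52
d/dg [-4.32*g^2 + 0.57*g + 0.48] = 0.57 - 8.64*g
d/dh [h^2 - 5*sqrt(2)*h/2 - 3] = 2*h - 5*sqrt(2)/2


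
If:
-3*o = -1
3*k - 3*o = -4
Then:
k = -1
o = 1/3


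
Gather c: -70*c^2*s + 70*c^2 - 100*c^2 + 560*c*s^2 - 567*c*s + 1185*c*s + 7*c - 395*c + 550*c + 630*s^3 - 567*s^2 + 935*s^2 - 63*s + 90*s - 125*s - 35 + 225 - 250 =c^2*(-70*s - 30) + c*(560*s^2 + 618*s + 162) + 630*s^3 + 368*s^2 - 98*s - 60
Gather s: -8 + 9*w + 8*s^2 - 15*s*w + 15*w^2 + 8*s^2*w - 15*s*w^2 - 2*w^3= s^2*(8*w + 8) + s*(-15*w^2 - 15*w) - 2*w^3 + 15*w^2 + 9*w - 8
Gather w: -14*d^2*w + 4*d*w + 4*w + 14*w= w*(-14*d^2 + 4*d + 18)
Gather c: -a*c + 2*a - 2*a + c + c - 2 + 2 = c*(2 - a)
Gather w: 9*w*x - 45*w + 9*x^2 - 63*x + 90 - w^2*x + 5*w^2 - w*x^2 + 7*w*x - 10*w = w^2*(5 - x) + w*(-x^2 + 16*x - 55) + 9*x^2 - 63*x + 90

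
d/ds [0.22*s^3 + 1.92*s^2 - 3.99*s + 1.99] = 0.66*s^2 + 3.84*s - 3.99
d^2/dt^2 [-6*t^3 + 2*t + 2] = -36*t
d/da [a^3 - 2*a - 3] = 3*a^2 - 2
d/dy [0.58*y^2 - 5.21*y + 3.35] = 1.16*y - 5.21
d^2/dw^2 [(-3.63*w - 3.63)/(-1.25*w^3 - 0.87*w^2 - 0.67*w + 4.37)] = (34.03125*w^5 + 91.74825*w^4 + 62.576844*w^3 + 272.672532*w^2 + 214.474194*w + 52.117362)/(1.953125*w^9 + 4.078125*w^8 + 5.979*w^7 - 15.454122*w^6 - 25.309506*w^5 - 30.71058*w^4 + 56.6305*w^3 + 43.95783*w^2 + 38.384769*w - 83.453453)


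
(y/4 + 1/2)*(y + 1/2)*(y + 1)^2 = y^4/4 + 9*y^3/8 + 7*y^2/4 + 9*y/8 + 1/4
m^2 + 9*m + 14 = (m + 2)*(m + 7)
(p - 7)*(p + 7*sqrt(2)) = p^2 - 7*p + 7*sqrt(2)*p - 49*sqrt(2)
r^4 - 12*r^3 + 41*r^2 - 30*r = r*(r - 6)*(r - 5)*(r - 1)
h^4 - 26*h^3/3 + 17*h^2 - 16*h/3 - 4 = (h - 6)*(h - 2)*(h - 1)*(h + 1/3)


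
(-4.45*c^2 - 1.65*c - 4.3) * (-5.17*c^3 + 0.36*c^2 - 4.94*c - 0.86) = 23.0065*c^5 + 6.9285*c^4 + 43.62*c^3 + 10.43*c^2 + 22.661*c + 3.698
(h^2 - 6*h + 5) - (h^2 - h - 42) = 47 - 5*h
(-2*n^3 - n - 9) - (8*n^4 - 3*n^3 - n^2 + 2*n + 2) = -8*n^4 + n^3 + n^2 - 3*n - 11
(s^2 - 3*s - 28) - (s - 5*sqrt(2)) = s^2 - 4*s - 28 + 5*sqrt(2)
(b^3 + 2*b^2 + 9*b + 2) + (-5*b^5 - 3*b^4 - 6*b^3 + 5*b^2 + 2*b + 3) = -5*b^5 - 3*b^4 - 5*b^3 + 7*b^2 + 11*b + 5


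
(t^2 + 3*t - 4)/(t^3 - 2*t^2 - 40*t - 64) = (t - 1)/(t^2 - 6*t - 16)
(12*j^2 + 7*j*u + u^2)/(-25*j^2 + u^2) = (12*j^2 + 7*j*u + u^2)/(-25*j^2 + u^2)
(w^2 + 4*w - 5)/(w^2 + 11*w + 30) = (w - 1)/(w + 6)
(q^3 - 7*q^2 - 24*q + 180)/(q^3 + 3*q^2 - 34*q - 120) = (q - 6)/(q + 4)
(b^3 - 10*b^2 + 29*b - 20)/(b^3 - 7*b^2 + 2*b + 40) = (b - 1)/(b + 2)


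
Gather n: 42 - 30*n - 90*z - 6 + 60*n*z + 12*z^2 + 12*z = n*(60*z - 30) + 12*z^2 - 78*z + 36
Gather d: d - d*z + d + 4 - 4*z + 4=d*(2 - z) - 4*z + 8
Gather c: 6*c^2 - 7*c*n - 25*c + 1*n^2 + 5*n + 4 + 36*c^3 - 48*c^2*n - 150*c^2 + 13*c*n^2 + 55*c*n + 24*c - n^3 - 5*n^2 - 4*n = 36*c^3 + c^2*(-48*n - 144) + c*(13*n^2 + 48*n - 1) - n^3 - 4*n^2 + n + 4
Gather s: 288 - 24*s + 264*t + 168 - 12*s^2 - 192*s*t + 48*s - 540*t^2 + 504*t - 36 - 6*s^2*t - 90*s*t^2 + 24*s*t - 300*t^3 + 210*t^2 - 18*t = s^2*(-6*t - 12) + s*(-90*t^2 - 168*t + 24) - 300*t^3 - 330*t^2 + 750*t + 420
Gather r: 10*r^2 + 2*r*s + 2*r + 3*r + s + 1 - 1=10*r^2 + r*(2*s + 5) + s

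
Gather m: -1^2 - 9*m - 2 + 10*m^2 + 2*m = 10*m^2 - 7*m - 3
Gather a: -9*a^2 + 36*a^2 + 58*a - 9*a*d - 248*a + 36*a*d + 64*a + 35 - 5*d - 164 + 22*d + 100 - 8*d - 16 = 27*a^2 + a*(27*d - 126) + 9*d - 45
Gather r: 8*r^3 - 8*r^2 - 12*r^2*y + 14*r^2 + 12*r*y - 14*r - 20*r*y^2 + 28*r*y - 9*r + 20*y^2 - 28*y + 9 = 8*r^3 + r^2*(6 - 12*y) + r*(-20*y^2 + 40*y - 23) + 20*y^2 - 28*y + 9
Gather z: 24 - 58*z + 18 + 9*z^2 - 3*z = 9*z^2 - 61*z + 42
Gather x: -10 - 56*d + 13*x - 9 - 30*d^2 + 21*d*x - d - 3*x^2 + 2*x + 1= -30*d^2 - 57*d - 3*x^2 + x*(21*d + 15) - 18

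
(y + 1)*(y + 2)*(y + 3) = y^3 + 6*y^2 + 11*y + 6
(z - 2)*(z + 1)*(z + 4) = z^3 + 3*z^2 - 6*z - 8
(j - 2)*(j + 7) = j^2 + 5*j - 14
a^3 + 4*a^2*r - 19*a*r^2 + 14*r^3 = (a - 2*r)*(a - r)*(a + 7*r)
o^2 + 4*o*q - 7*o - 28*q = (o - 7)*(o + 4*q)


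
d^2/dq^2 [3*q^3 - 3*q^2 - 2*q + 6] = 18*q - 6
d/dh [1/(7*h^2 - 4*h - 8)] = 2*(2 - 7*h)/(-7*h^2 + 4*h + 8)^2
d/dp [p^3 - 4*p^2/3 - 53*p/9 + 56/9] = 3*p^2 - 8*p/3 - 53/9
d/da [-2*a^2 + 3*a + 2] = 3 - 4*a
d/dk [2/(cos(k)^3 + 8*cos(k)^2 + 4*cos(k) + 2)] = 2*(3*cos(k)^2 + 16*cos(k) + 4)*sin(k)/(cos(k)^3 + 8*cos(k)^2 + 4*cos(k) + 2)^2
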